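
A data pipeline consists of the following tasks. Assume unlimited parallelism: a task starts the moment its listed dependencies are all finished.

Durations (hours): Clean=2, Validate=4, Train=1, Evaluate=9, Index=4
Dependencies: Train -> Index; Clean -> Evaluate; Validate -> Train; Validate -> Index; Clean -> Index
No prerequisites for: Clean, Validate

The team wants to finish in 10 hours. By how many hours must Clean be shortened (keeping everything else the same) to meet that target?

Current finish: 11 hours; target: 10.
Clean is on every critical path, so each hour cut from Clean cuts the finish by one (this holds down to a finish of 10).
Need 11 − 10 = 1 hour off Clean → Clean becomes 1 hour, finish becomes 10.

1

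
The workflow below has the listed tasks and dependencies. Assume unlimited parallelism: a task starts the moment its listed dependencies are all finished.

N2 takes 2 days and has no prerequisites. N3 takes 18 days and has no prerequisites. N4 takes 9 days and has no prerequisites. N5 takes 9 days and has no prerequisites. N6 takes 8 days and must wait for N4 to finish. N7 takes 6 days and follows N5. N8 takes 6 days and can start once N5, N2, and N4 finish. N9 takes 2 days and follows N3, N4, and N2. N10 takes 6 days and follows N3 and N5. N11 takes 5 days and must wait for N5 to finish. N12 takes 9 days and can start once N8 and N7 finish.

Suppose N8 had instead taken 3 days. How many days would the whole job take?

The binding path is N5→N8→N12 = 9+6+9 = 24; finish at 24 days.
Since N8 is critical, the -3 change carries straight to that chain (now 21 days).
Now N3→N10 = 18+6 = 24 is longest, so the finish becomes 24 days.

24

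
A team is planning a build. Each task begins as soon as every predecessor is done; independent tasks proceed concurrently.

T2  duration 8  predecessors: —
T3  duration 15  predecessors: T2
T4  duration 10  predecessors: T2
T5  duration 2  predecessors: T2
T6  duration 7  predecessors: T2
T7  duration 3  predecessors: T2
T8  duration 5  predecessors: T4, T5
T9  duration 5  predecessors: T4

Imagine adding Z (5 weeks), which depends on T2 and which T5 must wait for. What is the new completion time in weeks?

23

Originally the project takes 23 weeks.
With Z inserted, T5 now waits for max(T2, Z).
New critical path: T2→T3 = 8+15 = 23 ⇒ 23 weeks.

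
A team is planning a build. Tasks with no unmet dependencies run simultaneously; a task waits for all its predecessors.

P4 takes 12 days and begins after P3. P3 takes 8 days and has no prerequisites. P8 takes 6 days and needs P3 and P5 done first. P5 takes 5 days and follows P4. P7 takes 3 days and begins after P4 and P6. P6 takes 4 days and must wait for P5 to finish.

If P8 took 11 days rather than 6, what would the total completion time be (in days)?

Critical path before the change: P3→P4→P5→P6→P7 = 8+12+5+4+3 = 32 giving 32 days.
P8 is off the critical path — its longest chain is 31 days, giving 1 of slack.
The binding chain switches to P3→P4→P5→P8 = 8+12+5+11 = 36; finish 36 days.

36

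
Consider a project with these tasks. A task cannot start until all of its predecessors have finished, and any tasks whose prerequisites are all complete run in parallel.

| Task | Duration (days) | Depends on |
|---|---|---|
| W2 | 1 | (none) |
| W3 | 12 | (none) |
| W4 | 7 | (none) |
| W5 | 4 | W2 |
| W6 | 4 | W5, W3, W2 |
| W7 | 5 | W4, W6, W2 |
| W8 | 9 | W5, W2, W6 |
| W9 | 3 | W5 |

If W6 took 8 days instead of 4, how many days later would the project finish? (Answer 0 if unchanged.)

4

Critical path before the change: W3→W6→W8 = 12+4+9 = 25 giving 25 days.
W6 is on the critical path; changing it to 8 makes that path 29 days.
The critical path is still W3→W6→W8; finish is now 29 days.
Change in finish: 29 − 25 = +4 days.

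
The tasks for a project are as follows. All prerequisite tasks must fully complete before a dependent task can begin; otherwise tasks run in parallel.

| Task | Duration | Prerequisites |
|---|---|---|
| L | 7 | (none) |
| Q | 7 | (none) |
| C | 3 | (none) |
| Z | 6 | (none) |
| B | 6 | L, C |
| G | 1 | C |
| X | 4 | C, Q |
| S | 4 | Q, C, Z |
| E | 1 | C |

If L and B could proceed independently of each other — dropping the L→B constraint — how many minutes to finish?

11

With the dependency in place, L→B = 7+6 = 13 sets the finish at 13 minutes.
Without L→B, B's earliest start moves from 7 to 3.
The longest chain is now Q→X = 7+4 = 11, so the job takes 11 minutes.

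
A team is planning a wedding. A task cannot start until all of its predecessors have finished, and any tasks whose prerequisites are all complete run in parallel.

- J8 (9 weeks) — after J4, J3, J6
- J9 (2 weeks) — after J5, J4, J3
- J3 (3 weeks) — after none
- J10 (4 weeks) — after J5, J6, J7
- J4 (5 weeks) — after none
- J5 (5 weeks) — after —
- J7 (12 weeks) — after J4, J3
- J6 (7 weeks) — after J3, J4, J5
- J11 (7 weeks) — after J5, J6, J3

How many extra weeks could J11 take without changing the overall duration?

2

Critical path: J4→J6→J8 = 5+7+9 = 21, so the finish is 21 weeks.
Longest path through J11: 19 weeks (earliest finish 19, latest finish 21).
Float = 21 − 19 = 2.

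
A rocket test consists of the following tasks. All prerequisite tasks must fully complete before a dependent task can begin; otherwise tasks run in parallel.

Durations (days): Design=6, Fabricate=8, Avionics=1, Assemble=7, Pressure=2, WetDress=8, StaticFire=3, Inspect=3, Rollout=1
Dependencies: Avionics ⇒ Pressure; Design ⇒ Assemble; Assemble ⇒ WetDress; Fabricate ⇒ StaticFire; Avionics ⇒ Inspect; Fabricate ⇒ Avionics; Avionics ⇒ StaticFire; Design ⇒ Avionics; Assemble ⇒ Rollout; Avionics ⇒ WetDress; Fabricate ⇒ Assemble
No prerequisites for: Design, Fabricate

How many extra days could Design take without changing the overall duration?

The longest chain is Fabricate→Assemble→WetDress = 8+7+8 = 23; overall finish 23 days.
Design finishes as early as 6 and must finish by 8.
So Design can slip 8 − 6 = 2 days.

2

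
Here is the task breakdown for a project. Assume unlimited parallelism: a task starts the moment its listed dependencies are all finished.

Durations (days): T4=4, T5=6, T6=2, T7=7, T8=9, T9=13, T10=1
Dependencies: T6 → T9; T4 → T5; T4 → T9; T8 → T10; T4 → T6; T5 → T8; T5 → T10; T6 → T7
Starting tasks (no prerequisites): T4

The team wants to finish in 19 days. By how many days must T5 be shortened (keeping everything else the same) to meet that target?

1

Current finish: 20 days; target: 19.
T5 is on every critical path, so each day cut from T5 cuts the finish by one (this holds down to a finish of 19).
Need 20 − 19 = 1 day off T5 → T5 becomes 5 days, finish becomes 19.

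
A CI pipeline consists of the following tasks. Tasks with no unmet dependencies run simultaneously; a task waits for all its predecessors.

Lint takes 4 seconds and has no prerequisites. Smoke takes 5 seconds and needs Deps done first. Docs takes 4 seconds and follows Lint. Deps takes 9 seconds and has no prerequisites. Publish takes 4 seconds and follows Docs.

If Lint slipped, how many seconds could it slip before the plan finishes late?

Critical path: Deps→Smoke = 9+5 = 14, so the finish is 14 seconds.
The longest chain containing Lint totals 12 seconds.
Slack of Lint = 2 − 0 = 2 seconds.

2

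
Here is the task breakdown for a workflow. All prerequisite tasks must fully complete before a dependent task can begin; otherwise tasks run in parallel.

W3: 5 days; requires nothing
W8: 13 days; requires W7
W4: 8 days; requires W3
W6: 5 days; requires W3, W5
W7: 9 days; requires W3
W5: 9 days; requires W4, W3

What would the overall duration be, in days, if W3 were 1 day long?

Baseline: W3→W4→W5→W6 = 5+8+9+5 = 27 → 27 days.
W3 lies on that path, so at 1 day the path becomes 23 days.
The critical path is still W3→W4→W5→W6; finish is now 23 days.

23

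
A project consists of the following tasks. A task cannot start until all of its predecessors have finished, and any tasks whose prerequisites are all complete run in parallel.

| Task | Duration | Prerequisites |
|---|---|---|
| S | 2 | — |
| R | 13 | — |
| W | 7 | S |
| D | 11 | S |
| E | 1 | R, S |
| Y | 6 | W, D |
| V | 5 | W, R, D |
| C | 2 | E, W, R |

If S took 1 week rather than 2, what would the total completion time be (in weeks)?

Actual critical path: S→D→Y = 2+11+6 = 19 ⇒ 19 weeks.
S is on the critical path; changing it to 1 makes that path 18 weeks.
The critical path is still S→D→Y; finish is now 18 weeks.

18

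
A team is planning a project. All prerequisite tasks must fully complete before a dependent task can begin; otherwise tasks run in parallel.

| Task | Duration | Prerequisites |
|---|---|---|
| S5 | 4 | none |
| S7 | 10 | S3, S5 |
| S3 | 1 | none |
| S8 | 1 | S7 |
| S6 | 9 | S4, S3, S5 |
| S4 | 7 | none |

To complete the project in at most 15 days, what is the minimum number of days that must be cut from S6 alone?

Current finish: 16 days; target: 15.
S6 is on every critical path, so each day cut from S6 cuts the finish by one (this holds down to a finish of 15).
Need 16 − 15 = 1 day off S6 → S6 becomes 8 days, finish becomes 15.

1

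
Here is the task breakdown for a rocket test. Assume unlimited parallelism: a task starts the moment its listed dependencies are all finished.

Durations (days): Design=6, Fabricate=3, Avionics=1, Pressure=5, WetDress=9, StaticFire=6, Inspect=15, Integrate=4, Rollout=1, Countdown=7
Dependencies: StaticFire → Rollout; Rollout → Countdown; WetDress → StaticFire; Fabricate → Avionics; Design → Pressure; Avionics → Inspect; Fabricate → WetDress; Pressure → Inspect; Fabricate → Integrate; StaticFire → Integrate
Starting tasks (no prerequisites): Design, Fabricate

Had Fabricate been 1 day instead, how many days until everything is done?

26

Actual critical path: Fabricate→WetDress→StaticFire→Rollout→Countdown = 3+9+6+1+7 = 26 ⇒ 26 days.
Fabricate lies on that path, so at 1 day the path becomes 24 days.
Now Design→Pressure→Inspect = 6+5+15 = 26 is longest, so the finish becomes 26 days.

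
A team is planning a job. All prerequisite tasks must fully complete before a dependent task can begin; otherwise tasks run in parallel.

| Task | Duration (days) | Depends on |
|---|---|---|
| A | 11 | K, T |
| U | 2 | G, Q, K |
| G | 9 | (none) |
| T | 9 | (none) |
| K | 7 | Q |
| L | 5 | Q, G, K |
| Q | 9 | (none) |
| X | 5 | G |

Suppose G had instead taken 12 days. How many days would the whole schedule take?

27

Actual critical path: Q→K→A = 9+7+11 = 27 ⇒ 27 days.
G is off the critical path — its longest chain is 14 days, giving 13 of slack.
No other chain overtakes it, so the finish is 27 days.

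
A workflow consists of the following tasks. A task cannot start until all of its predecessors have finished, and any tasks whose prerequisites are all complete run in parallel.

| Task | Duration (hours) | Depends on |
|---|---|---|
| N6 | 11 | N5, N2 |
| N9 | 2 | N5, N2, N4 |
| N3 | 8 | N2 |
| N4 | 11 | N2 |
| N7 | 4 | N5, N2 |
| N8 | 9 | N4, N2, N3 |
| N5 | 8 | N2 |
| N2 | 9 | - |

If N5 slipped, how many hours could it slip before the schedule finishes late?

N2→N4→N8 = 9+11+9 = 29 sets the makespan at 29 hours.
Longest path through N5: 28 hours (earliest finish 17, latest finish 18).
So N5 can slip 18 − 17 = 1 hour.

1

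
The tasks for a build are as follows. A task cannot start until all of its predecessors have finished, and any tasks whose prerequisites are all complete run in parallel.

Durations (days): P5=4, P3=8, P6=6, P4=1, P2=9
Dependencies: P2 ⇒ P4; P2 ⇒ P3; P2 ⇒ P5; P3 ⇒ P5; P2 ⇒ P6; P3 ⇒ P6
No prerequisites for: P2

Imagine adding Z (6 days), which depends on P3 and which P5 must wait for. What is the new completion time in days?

27

Originally the build takes 23 days.
With Z inserted, P5 now waits for max(P3, P2, Z).
New critical path: P2→P3→Z→P5 = 9+8+6+4 = 27 ⇒ 27 days.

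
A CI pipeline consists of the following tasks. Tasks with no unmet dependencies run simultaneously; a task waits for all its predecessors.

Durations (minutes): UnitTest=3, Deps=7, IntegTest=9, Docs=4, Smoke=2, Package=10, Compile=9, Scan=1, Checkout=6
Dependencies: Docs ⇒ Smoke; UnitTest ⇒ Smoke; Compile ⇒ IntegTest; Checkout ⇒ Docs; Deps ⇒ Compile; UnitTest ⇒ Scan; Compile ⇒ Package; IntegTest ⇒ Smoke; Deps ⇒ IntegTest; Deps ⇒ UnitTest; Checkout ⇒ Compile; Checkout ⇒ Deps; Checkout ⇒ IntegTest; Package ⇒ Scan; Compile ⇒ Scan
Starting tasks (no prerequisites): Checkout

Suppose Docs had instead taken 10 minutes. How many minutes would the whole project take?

The binding path is Checkout→Deps→Compile→IntegTest→Smoke = 6+7+9+9+2 = 33; finish at 33 minutes.
Docs has 21 minutes of float (longest path through it is 12).
That remains the longest chain; total 33 minutes.

33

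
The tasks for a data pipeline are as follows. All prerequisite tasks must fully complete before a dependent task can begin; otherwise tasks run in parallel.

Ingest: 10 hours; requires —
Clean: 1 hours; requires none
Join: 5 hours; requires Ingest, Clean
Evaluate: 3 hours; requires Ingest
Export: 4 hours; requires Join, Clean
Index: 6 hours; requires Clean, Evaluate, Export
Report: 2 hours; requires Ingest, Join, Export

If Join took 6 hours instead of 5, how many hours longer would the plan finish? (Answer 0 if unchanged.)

1

As given, the longest chain is Ingest→Join→Export→Index = 10+5+4+6 = 25, so the finish is 25 hours.
Join is on the critical path; changing it to 6 makes that path 26 hours.
The critical path is still Ingest→Join→Export→Index; finish is now 26 hours.
Change in finish: 26 − 25 = +1 hours.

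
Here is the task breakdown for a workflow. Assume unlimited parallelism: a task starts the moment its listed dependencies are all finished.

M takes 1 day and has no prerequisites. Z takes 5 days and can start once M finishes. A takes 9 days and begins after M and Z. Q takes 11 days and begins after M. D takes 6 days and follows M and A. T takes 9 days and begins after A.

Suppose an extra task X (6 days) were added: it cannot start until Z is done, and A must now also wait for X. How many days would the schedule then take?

30

Originally the schedule takes 24 days.
With X inserted, A now waits for max(M, Z, X).
New critical path: M→Z→X→A→T = 1+5+6+9+9 = 30 ⇒ 30 days.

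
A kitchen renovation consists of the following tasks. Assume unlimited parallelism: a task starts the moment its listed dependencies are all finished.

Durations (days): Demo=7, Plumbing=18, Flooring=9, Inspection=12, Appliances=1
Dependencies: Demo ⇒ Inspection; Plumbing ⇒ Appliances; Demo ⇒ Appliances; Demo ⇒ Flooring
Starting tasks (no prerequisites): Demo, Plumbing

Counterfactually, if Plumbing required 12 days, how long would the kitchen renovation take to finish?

19

The binding path is Plumbing→Appliances = 18+1 = 19; finish at 19 days.
Since Plumbing is critical, the -6 change carries straight to that chain (now 13 days).
The binding chain switches to Demo→Inspection = 7+12 = 19; finish 19 days.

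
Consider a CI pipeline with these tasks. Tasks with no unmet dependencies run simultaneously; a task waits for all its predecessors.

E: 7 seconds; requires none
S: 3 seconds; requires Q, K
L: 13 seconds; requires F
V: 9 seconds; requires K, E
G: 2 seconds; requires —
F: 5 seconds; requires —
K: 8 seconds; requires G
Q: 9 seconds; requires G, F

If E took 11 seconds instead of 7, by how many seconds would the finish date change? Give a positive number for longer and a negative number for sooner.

1

Actual critical path: G→K→V = 2+8+9 = 19 ⇒ 19 seconds.
E is off the critical path — its longest chain is 16 seconds, giving 3 of slack.
New critical path: E→V = 11+9 = 20 ⇒ 20 seconds.
Change in finish: 20 − 19 = +1 seconds.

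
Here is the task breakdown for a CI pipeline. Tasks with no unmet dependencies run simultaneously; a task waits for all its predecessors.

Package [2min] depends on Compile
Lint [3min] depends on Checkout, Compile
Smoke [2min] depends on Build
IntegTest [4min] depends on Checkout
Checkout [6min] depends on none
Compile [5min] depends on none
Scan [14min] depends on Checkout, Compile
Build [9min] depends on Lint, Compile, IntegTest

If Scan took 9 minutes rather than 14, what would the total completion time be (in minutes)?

21

Actual critical path: Checkout→IntegTest→Build→Smoke = 6+4+9+2 = 21 ⇒ 21 minutes.
Scan is off the critical path — its longest chain is 20 minutes, giving 1 of slack.
No other chain overtakes it, so the finish is 21 minutes.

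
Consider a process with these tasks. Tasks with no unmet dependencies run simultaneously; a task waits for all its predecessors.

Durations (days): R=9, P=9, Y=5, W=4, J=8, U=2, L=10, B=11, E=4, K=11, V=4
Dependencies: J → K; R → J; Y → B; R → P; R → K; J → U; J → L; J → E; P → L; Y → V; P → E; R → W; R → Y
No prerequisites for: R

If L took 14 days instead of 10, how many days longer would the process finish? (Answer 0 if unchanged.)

4

Critical path before the change: R→P→L = 9+9+10 = 28 giving 28 days.
L lies on that path, so at 14 days the path becomes 32 days.
That remains the longest chain; total 32 days.
Change in finish: 32 − 28 = +4 days.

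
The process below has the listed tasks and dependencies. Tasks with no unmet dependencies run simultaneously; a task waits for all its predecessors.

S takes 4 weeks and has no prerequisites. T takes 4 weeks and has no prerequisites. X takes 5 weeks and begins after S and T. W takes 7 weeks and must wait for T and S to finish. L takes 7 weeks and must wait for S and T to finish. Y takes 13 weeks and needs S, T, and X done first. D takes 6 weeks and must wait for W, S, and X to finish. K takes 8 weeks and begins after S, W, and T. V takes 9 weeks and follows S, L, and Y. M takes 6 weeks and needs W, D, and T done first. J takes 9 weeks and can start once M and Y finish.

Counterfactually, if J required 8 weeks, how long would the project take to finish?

31

Baseline: S→W→D→M→J = 4+7+6+6+9 = 32 → 32 weeks.
Since J is critical, the -1 change carries straight to that chain (now 31 weeks).
Now S→X→Y→V = 4+5+13+9 = 31 is longest, so the finish becomes 31 weeks.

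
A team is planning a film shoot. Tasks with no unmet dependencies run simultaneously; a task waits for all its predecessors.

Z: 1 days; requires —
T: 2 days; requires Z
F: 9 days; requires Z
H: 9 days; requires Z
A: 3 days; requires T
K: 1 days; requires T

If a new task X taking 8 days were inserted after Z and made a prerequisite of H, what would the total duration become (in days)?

18

Originally the schedule takes 10 days.
With X inserted, H now waits for max(Z, X).
New critical path: Z→X→H = 1+8+9 = 18 ⇒ 18 days.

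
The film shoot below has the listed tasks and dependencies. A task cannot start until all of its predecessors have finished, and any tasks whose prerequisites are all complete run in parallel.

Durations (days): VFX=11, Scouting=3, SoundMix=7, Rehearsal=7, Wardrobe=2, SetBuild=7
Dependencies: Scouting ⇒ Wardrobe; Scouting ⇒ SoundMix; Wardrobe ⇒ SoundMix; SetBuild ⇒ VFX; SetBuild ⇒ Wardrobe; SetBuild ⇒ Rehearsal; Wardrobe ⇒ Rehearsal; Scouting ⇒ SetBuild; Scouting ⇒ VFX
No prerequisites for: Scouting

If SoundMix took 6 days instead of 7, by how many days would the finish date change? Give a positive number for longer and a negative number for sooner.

0

Actual critical path: Scouting→SetBuild→VFX = 3+7+11 = 21 ⇒ 21 days.
SoundMix is off the critical path — its longest chain is 19 days, giving 2 of slack.
The critical path is still Scouting→SetBuild→VFX; finish is now 21 days.
Change in finish: 21 − 21 = +0 days.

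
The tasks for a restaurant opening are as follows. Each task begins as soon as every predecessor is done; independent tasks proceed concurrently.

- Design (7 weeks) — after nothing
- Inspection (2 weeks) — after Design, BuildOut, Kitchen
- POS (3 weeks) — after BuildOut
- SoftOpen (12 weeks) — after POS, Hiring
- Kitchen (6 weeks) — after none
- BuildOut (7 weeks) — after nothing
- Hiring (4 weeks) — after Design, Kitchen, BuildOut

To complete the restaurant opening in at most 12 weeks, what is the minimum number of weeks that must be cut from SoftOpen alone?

11

Current finish: 23 weeks; target: 12.
SoftOpen is on every critical path, so each week cut from SoftOpen cuts the finish by one (this holds down to a finish of 12).
Need 23 − 12 = 11 weeks off SoftOpen → SoftOpen becomes 1 week, finish becomes 12.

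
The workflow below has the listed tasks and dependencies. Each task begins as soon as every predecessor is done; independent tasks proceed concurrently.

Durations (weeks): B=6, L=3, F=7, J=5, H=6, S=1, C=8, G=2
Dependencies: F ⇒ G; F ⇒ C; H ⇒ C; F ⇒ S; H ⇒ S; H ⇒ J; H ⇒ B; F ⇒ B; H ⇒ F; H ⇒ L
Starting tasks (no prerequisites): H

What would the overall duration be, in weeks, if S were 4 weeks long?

21

Actual critical path: H→F→C = 6+7+8 = 21 ⇒ 21 weeks.
S is off the critical path — its longest chain is 14 weeks, giving 7 of slack.
The critical path is still H→F→C; finish is now 21 weeks.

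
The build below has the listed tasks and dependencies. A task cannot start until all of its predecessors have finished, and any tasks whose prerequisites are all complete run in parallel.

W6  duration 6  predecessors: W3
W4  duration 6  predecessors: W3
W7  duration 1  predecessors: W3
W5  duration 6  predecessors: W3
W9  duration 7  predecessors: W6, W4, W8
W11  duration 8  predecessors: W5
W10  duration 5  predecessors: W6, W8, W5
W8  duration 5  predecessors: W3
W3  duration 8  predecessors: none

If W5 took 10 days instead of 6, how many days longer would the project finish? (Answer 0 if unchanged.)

As given, the longest chain is W3→W5→W11 = 8+6+8 = 22, so the finish is 22 days.
W5 lies on that path, so at 10 days the path becomes 26 days.
That remains the longest chain; total 26 days.
Change in finish: 26 − 22 = +4 days.

4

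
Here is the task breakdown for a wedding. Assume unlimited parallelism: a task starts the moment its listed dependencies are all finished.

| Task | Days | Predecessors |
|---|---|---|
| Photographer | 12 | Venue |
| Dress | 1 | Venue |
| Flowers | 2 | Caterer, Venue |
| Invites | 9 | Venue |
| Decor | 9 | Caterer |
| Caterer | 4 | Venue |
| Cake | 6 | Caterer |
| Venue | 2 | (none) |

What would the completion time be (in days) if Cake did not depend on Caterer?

15

With the dependency in place, Venue→Caterer→Decor = 2+4+9 = 15 sets the finish at 15 days.
Without Caterer→Cake, Cake's earliest start moves from 6 to 0.
New critical path: Venue→Caterer→Decor = 2+4+9 = 15 ⇒ 15 days.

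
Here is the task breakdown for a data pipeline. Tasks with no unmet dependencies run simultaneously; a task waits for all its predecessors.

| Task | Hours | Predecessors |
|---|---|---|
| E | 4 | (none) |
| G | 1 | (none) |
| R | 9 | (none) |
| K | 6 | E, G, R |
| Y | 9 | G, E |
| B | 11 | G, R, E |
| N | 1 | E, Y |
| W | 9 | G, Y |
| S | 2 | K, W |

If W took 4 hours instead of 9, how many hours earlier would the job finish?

Actual critical path: E→Y→W→S = 4+9+9+2 = 24 ⇒ 24 hours.
Since W is critical, the -5 change carries straight to that chain (now 19 hours).
New critical path: R→B = 9+11 = 20 ⇒ 20 hours.
Change in finish: 20 − 24 = -4 hours.

4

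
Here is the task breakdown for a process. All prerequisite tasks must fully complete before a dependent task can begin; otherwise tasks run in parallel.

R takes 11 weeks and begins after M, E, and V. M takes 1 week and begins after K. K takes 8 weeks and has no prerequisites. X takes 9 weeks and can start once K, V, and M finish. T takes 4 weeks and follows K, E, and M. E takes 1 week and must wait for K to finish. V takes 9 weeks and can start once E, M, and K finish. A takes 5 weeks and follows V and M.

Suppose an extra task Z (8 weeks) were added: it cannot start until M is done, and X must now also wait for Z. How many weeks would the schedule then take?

29

Originally the schedule takes 29 weeks.
With Z inserted, X now waits for max(K, V, M, Z).
New critical path: K→E→V→R = 8+1+9+11 = 29 ⇒ 29 weeks.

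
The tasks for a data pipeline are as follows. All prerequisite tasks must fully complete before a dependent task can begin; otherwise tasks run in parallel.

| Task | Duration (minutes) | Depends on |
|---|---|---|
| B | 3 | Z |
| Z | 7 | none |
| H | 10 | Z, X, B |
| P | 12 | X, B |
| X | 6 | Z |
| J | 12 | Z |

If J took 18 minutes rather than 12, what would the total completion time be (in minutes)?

The binding path is Z→X→P = 7+6+12 = 25; finish at 25 minutes.
J has 6 minutes of float (longest path through it is 19).
That remains the longest chain; total 25 minutes.

25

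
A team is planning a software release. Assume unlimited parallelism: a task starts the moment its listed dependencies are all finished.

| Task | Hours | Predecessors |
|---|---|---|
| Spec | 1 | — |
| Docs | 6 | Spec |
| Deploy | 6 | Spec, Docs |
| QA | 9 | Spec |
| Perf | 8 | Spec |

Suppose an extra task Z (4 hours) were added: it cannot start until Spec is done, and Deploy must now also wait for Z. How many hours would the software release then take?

Originally the software release takes 13 hours.
With Z inserted, Deploy now waits for max(Spec, Docs, Z).
New critical path: Spec→Docs→Deploy = 1+6+6 = 13 ⇒ 13 hours.

13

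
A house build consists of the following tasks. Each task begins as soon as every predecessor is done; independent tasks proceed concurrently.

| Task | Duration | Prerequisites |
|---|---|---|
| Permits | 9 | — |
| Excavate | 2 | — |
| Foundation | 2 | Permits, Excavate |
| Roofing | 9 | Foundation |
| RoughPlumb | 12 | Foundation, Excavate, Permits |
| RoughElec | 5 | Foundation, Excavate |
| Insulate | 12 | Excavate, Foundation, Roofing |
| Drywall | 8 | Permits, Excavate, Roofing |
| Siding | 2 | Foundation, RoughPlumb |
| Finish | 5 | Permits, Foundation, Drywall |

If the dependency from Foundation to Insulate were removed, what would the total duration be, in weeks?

33

With the dependency in place, Permits→Foundation→Roofing→Drywall→Finish = 9+2+9+8+5 = 33 sets the finish at 33 weeks.
Dropping Foundation→Insulate doesn't change Insulate's earliest start (20); another predecessor still binds.
The longest chain is now Permits→Foundation→Roofing→Drywall→Finish = 9+2+9+8+5 = 33, so the job takes 33 weeks.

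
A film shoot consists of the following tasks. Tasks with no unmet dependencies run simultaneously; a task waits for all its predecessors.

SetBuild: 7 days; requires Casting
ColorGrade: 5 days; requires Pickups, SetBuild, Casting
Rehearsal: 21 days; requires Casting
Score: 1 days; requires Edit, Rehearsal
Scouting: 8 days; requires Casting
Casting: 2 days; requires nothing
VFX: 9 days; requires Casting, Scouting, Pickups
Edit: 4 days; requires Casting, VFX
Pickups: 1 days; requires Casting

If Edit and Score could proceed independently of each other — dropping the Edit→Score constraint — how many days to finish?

24

Before: longest chain Casting→Scouting→VFX→Edit→Score = 2+8+9+4+1 = 24, finish 24.
Dropping Edit→Score doesn't change Score's earliest start (23); another predecessor still binds.
After: Casting→Rehearsal→Score = 2+21+1 = 24 → 24 days.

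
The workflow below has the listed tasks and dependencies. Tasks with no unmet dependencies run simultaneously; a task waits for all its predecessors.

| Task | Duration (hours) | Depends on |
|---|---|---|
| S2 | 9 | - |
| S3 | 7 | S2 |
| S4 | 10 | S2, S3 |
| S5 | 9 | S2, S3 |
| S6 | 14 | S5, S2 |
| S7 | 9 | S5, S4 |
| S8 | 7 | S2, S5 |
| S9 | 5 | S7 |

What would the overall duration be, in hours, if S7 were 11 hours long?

42

As given, the longest chain is S2→S3→S4→S7→S9 = 9+7+10+9+5 = 40, so the finish is 40 hours.
S7 is on the critical path; changing it to 11 makes that path 42 hours.
That remains the longest chain; total 42 hours.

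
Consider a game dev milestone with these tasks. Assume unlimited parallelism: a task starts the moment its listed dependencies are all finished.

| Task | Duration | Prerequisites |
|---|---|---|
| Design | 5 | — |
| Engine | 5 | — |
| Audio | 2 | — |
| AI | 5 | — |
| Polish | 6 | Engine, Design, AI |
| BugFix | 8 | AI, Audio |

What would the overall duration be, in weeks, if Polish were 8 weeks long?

Baseline: AI→BugFix = 5+8 = 13 → 13 weeks.
The longest path through Polish is only 11 weeks, so Polish has float 2.
New critical path: Design→Polish = 5+8 = 13 ⇒ 13 weeks.

13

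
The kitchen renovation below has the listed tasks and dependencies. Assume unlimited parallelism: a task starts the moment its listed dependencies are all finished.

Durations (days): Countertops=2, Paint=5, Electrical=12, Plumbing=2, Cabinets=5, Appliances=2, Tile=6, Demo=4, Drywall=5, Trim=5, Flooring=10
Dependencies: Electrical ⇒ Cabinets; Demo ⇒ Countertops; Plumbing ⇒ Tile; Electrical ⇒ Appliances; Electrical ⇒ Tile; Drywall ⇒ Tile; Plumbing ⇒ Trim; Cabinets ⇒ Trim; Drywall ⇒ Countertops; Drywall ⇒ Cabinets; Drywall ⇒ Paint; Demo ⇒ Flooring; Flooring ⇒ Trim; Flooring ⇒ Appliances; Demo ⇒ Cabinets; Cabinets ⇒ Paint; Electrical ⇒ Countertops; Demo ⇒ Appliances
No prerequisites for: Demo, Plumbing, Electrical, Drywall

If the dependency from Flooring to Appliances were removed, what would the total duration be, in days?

Before: longest chain Electrical→Cabinets→Paint = 12+5+5 = 22, finish 22.
Without Flooring→Appliances, Appliances's earliest start moves from 14 to 12.
After: Electrical→Cabinets→Paint = 12+5+5 = 22 → 22 days.

22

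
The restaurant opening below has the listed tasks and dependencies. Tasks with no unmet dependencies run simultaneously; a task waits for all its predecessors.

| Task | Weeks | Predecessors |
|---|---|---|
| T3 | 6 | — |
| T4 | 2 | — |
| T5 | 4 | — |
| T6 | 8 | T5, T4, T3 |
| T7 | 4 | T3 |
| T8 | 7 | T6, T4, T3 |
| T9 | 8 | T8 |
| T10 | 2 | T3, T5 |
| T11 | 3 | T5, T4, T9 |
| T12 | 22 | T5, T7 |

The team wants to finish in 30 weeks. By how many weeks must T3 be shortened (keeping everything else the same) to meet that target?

2

Current finish: 32 weeks; target: 30.
T3 is on every critical path, so each week cut from T3 cuts the finish by one (this holds down to a finish of 30).
Need 32 − 30 = 2 weeks off T3 → T3 becomes 4 weeks, finish becomes 30.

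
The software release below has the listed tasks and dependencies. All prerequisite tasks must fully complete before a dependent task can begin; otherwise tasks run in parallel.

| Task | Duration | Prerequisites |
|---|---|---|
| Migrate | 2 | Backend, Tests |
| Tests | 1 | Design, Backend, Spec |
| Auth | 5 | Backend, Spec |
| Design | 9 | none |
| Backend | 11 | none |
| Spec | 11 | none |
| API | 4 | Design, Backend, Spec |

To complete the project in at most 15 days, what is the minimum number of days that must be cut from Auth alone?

Current finish: 16 days; target: 15.
Auth is on every critical path, so each day cut from Auth cuts the finish by one (this holds down to a finish of 15).
Need 16 − 15 = 1 day off Auth → Auth becomes 4 days, finish becomes 15.

1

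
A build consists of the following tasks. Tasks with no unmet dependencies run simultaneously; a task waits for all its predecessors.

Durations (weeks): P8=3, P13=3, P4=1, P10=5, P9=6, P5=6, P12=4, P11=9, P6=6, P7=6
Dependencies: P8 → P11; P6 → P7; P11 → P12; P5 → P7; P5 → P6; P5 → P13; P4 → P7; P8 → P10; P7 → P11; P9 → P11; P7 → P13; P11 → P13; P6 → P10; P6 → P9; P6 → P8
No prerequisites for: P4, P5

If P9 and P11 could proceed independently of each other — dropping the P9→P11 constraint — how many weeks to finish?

31

Original critical path: P5→P6→P7→P11→P12 = 6+6+6+9+4 = 31 ⇒ 31 weeks.
Dropping P9→P11 doesn't change P11's earliest start (18); another predecessor still binds.
The longest chain is now P5→P6→P7→P11→P12 = 6+6+6+9+4 = 31, so the job takes 31 weeks.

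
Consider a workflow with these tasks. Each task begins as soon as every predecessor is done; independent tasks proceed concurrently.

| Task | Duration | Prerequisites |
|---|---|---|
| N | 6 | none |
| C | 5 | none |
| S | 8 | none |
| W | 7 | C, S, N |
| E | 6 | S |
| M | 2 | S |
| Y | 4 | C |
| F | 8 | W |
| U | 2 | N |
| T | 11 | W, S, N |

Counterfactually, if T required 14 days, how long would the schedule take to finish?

29

Critical path before the change: S→W→T = 8+7+11 = 26 giving 26 days.
T is on the critical path; changing it to 14 makes that path 29 days.
The critical path is still S→W→T; finish is now 29 days.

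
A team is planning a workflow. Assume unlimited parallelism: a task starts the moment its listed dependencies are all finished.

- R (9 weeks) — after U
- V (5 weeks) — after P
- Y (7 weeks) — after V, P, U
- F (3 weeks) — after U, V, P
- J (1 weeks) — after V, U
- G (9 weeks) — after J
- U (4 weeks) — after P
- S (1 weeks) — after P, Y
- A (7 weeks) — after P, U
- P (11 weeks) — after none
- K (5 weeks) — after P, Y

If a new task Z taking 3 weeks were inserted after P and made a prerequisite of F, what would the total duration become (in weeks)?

28

Originally the plan takes 28 weeks.
With Z inserted, F now waits for max(U, V, P, Z).
New critical path: P→V→Y→K = 11+5+7+5 = 28 ⇒ 28 weeks.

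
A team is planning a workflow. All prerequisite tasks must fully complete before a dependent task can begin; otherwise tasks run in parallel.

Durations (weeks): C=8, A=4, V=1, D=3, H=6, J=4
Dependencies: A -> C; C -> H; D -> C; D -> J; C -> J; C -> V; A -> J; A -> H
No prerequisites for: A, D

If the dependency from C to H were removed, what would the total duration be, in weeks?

16

Original critical path: A→C→H = 4+8+6 = 18 ⇒ 18 weeks.
Without C→H, H's earliest start moves from 12 to 4.
New critical path: A→C→J = 4+8+4 = 16 ⇒ 16 weeks.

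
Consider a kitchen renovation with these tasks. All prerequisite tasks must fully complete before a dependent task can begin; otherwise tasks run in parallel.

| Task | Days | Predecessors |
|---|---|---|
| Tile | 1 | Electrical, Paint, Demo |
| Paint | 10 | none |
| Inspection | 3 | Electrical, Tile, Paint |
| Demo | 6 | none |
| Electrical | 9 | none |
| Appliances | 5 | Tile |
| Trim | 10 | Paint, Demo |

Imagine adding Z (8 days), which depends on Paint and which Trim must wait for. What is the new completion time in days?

Originally the kitchen renovation takes 20 days.
With Z inserted, Trim now waits for max(Paint, Demo, Z).
New critical path: Paint→Z→Trim = 10+8+10 = 28 ⇒ 28 days.

28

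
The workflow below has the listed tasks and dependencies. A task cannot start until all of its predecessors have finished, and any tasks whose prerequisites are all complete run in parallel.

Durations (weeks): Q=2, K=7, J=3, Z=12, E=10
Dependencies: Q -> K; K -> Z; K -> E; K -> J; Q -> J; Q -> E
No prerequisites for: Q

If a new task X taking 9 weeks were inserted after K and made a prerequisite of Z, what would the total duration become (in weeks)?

30

Originally the schedule takes 21 weeks.
With X inserted, Z now waits for max(K, X).
New critical path: Q→K→X→Z = 2+7+9+12 = 30 ⇒ 30 weeks.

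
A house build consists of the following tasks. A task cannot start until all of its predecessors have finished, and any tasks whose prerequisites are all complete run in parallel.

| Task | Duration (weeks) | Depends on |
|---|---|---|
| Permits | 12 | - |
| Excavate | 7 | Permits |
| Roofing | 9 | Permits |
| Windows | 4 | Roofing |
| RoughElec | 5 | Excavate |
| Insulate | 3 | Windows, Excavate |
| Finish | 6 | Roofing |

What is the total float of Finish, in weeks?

1

The longest chain is Permits→Roofing→Windows→Insulate = 12+9+4+3 = 28; overall finish 28 weeks.
Finish finishes as early as 27 and must finish by 28.
Float = 28 − 27 = 1.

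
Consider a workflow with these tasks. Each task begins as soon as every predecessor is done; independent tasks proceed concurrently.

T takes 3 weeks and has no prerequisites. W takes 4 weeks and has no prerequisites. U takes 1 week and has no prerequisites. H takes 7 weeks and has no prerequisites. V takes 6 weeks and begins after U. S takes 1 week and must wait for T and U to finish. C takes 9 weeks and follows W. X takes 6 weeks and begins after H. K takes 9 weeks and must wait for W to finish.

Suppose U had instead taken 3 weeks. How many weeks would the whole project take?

13

The binding path is W→C = 4+9 = 13; finish at 13 weeks.
U has 6 weeks of float (longest path through it is 7).
That remains the longest chain; total 13 weeks.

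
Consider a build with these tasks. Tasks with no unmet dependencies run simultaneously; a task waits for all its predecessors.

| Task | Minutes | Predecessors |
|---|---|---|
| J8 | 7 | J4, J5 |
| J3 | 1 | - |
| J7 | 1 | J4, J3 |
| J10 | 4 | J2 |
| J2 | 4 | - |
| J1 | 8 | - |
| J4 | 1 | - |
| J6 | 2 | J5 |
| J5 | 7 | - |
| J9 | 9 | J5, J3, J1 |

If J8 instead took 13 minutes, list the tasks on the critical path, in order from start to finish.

J5, J8

Actual critical path: J1→J9 = 8+9 = 17 ⇒ 17 minutes.
The longest path through J8 is only 14 minutes, so J8 has float 3.
Now J5→J8 = 7+13 = 20 is longest, so the finish becomes 20 minutes.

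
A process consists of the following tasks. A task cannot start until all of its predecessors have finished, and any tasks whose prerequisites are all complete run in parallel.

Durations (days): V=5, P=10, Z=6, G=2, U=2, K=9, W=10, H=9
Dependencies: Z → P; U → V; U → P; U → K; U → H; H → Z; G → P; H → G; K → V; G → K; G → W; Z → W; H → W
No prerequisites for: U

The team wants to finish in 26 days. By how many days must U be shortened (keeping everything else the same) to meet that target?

1

Current finish: 27 days; target: 26.
U is on every critical path, so each day cut from U cuts the finish by one (this holds down to a finish of 26).
Need 27 − 26 = 1 day off U → U becomes 1 day, finish becomes 26.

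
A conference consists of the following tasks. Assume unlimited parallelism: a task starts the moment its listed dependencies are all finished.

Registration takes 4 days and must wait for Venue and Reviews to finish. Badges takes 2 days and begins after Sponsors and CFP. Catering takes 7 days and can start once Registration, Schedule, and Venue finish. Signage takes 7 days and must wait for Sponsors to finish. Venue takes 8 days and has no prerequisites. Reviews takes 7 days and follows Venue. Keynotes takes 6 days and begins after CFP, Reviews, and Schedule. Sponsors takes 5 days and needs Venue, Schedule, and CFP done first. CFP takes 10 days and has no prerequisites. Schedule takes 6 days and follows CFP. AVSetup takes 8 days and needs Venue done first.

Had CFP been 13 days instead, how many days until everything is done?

The binding path is CFP→Schedule→Sponsors→Signage = 10+6+5+7 = 28; finish at 28 days.
Since CFP is critical, the +3 change carries straight to that chain (now 31 days).
The critical path is still CFP→Schedule→Sponsors→Signage; finish is now 31 days.

31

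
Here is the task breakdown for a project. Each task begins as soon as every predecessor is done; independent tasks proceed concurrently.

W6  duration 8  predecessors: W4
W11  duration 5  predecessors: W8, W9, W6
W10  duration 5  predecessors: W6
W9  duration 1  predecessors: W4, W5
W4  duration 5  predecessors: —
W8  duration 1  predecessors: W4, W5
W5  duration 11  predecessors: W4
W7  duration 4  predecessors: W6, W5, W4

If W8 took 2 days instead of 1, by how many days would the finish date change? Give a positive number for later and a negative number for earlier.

1

Actual critical path: W4→W5→W8→W11 = 5+11+1+5 = 22 ⇒ 22 days.
W8 is on the critical path; changing it to 2 makes that path 23 days.
No other chain overtakes it, so the finish is 23 days.
Change in finish: 23 − 22 = +1 days.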